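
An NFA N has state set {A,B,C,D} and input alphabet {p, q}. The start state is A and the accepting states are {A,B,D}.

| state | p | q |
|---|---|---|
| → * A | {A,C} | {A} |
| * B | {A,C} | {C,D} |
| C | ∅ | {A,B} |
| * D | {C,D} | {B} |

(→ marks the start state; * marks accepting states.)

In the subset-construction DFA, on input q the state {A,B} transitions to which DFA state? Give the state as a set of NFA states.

δ(A,q) = {A}; δ(B,q) = {C,D}.
Union: {A,C,D}.

{A,C,D}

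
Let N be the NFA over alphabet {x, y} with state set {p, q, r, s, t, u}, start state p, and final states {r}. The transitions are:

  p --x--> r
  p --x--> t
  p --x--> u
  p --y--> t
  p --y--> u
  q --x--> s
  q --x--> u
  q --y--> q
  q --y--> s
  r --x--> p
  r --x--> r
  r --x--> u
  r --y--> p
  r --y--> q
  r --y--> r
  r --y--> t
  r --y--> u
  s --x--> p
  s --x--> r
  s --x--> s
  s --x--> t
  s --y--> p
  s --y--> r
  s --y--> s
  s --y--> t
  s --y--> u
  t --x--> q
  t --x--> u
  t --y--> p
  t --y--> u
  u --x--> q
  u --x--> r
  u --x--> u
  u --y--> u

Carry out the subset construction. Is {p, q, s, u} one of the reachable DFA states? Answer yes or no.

no

Start state of the DFA: {p}.
{p} --x--> {r, t, u}  [new]
{p} --y--> {t, u}  [new]
{r, t, u} --x--> {p, q, r, u}  [new]
{r, t, u} --y--> {p, q, r, t, u}  [new]
{t, u} --x--> {q, r, u}  [new]
{t, u} --y--> {p, u}  [new]
{p, q, r, u} --x--> {p, q, r, s, t, u}  [new]
{p, q, r, u} --y--> {p, q, r, s, t, u}  [seen]
{p, q, r, t, u} --x--> {p, q, r, s, t, u}  [seen]
{p, q, r, t, u} --y--> {p, q, r, s, t, u}  [seen]
{q, r, u} --x--> {p, q, r, s, u}  [new]
{q, r, u} --y--> {p, q, r, s, t, u}  [seen]
{p, u} --x--> {q, r, t, u}  [new]
{p, u} --y--> {t, u}  [seen]
{p, q, r, s, t, u} --x--> {p, q, r, s, t, u}  [seen]
{p, q, r, s, t, u} --y--> {p, q, r, s, t, u}  [seen]
{p, q, r, s, u} --x--> {p, q, r, s, t, u}  [seen]
{p, q, r, s, u} --y--> {p, q, r, s, t, u}  [seen]
{q, r, t, u} --x--> {p, q, r, s, u}  [seen]
{q, r, t, u} --y--> {p, q, r, s, t, u}  [seen]
Reachable DFA states: {p}, {r, t, u}, {t, u}, {p, q, r, u}, {p, q, r, t, u}, {q, r, u}, {p, u}, {p, q, r, s, t, u}, {p, q, r, s, u}, {q, r, t, u}.
{p, q, s, u} is not among them.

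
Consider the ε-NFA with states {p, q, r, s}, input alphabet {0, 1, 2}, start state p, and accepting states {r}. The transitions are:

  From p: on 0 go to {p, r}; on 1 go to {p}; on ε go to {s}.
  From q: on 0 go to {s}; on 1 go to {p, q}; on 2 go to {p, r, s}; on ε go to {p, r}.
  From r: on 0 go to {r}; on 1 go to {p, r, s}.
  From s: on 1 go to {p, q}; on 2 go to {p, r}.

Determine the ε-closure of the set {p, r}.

{p, r, s}

Begin with {p, r}.
p →ε {s}; add s.
ε-closure = {p, r, s}.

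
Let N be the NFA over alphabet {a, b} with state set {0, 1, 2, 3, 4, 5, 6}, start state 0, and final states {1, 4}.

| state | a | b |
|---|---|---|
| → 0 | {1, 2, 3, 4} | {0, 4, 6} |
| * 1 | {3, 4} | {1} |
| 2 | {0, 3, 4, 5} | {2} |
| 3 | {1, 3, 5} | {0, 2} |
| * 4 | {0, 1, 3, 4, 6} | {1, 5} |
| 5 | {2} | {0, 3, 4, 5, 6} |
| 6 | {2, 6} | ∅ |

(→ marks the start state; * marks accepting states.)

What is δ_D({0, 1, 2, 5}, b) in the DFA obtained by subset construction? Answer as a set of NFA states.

δ(0,b) = {0, 4, 6}; δ(1,b) = {1}; δ(2,b) = {2}; δ(5,b) = {0, 3, 4, 5, 6}.
Union: {0, 1, 2, 3, 4, 5, 6}.

{0, 1, 2, 3, 4, 5, 6}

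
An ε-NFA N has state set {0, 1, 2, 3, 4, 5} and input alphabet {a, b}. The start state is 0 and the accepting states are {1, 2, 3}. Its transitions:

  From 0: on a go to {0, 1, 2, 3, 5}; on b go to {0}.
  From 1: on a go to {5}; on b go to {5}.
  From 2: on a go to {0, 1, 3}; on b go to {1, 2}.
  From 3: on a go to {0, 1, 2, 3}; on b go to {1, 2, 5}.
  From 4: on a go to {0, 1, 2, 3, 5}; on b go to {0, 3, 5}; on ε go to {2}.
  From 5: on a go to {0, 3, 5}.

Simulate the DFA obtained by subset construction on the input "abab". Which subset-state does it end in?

{0, 1, 2, 5}

Start: {0}.
δ(0,a) = {0, 1, 2, 3, 5}.
Union: {0, 1, 2, 3, 5}.
After a: {0, 1, 2, 3, 5}.
δ(0,b) = {0}; δ(1,b) = {5}; δ(2,b) = {1, 2}; δ(3,b) = {1, 2, 5}; δ(5,b) = ∅.
Union: {0, 1, 2, 5}.
After b: {0, 1, 2, 5}.
δ(0,a) = {0, 1, 2, 3, 5}; δ(1,a) = {5}; δ(2,a) = {0, 1, 3}; δ(5,a) = {0, 3, 5}.
Union: {0, 1, 2, 3, 5}.
After a: {0, 1, 2, 3, 5}.
δ(0,b) = {0}; δ(1,b) = {5}; δ(2,b) = {1, 2}; δ(3,b) = {1, 2, 5}; δ(5,b) = ∅.
Union: {0, 1, 2, 5}.
After b: {0, 1, 2, 5}.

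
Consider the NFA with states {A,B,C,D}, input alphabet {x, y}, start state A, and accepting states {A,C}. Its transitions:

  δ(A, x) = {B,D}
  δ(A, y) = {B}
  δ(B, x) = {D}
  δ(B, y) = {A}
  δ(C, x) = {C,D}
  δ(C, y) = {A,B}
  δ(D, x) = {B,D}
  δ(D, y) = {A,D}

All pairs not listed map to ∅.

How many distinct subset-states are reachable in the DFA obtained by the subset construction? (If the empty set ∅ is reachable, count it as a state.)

Start state of the DFA: {A}.
{A} --x--> {B,D}  [new]
{A} --y--> {B}  [new]
{B,D} --x--> {B,D}  [seen]
{B,D} --y--> {A,D}  [new]
{B} --x--> {D}  [new]
{B} --y--> {A}  [seen]
{A,D} --x--> {B,D}  [seen]
{A,D} --y--> {A,B,D}  [new]
{D} --x--> {B,D}  [seen]
{D} --y--> {A,D}  [seen]
{A,B,D} --x--> {B,D}  [seen]
{A,B,D} --y--> {A,B,D}  [seen]
Reachable DFA states: {A}, {B,D}, {B}, {A,D}, {D}, {A,B,D}.

6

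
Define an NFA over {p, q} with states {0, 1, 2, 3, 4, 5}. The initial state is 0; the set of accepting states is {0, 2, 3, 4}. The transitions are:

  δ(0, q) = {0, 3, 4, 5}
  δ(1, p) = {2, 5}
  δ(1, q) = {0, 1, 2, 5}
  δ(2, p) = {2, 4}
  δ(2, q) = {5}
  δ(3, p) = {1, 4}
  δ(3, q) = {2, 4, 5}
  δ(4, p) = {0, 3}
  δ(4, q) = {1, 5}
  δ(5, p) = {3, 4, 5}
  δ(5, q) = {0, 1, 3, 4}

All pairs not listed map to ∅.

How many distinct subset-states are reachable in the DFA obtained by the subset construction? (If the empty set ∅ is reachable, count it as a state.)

5

Start state of the DFA: {0}.
{0} --p--> ∅  [new]
{0} --q--> {0, 3, 4, 5}  [new]
∅ --p--> ∅  [seen]
∅ --q--> ∅  [seen]
{0, 3, 4, 5} --p--> {0, 1, 3, 4, 5}  [new]
{0, 3, 4, 5} --q--> {0, 1, 2, 3, 4, 5}  [new]
{0, 1, 3, 4, 5} --p--> {0, 1, 2, 3, 4, 5}  [seen]
{0, 1, 3, 4, 5} --q--> {0, 1, 2, 3, 4, 5}  [seen]
{0, 1, 2, 3, 4, 5} --p--> {0, 1, 2, 3, 4, 5}  [seen]
{0, 1, 2, 3, 4, 5} --q--> {0, 1, 2, 3, 4, 5}  [seen]
Reachable DFA states: {0}, ∅, {0, 3, 4, 5}, {0, 1, 3, 4, 5}, {0, 1, 2, 3, 4, 5}.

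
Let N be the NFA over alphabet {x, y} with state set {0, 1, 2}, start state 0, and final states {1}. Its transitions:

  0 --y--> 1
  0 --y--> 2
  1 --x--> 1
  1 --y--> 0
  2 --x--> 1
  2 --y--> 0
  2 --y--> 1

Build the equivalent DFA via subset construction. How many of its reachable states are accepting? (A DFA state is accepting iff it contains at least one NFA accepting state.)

4

Start state of the DFA: {0}.
{0} --x--> ∅  [new]
{0} --y--> {1, 2}  [new]
∅ --x--> ∅  [seen]
∅ --y--> ∅  [seen]
{1, 2} --x--> {1}  [new]
{1, 2} --y--> {0, 1}  [new]
{1} --x--> {1}  [seen]
{1} --y--> {0}  [seen]
{0, 1} --x--> {1}  [seen]
{0, 1} --y--> {0, 1, 2}  [new]
{0, 1, 2} --x--> {1}  [seen]
{0, 1, 2} --y--> {0, 1, 2}  [seen]
Reachable DFA states: {0}, ∅, {1, 2}, {1}, {0, 1}, {0, 1, 2}.
Accepting DFA states (contain an NFA accepting state): {1, 2}, {1}, {0, 1}, {0, 1, 2}.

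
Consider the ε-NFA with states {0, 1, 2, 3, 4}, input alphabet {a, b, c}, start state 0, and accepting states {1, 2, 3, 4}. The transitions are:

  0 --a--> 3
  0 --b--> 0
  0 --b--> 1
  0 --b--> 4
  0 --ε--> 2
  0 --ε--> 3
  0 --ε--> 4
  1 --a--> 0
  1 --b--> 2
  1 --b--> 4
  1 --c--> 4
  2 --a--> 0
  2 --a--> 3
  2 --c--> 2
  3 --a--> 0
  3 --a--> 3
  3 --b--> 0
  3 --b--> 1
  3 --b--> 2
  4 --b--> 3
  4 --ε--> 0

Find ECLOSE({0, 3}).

Begin with {0, 3}.
0 →ε {2, 3, 4}; add 2, 4.
ε-closure = {0, 2, 3, 4}.

{0, 2, 3, 4}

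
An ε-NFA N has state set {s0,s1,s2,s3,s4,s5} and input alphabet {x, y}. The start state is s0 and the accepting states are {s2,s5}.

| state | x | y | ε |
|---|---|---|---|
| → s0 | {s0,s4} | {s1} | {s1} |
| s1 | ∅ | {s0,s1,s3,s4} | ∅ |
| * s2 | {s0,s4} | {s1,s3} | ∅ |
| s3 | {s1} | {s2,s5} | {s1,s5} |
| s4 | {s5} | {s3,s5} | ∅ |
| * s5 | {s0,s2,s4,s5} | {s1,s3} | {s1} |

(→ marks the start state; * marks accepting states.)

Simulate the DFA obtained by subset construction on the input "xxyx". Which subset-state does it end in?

{s0,s1,s2,s4,s5}

Start: {s0,s1}.
δ(s0,x) = {s0,s4}; δ(s1,x) = ∅.
Union: {s0,s4}.
ε-closure gives {s0,s1,s4}.
After x: {s0,s1,s4}.
δ(s0,x) = {s0,s4}; δ(s1,x) = ∅; δ(s4,x) = {s5}.
Union: {s0,s4,s5}.
ε-closure gives {s0,s1,s4,s5}.
After x: {s0,s1,s4,s5}.
δ(s0,y) = {s1}; δ(s1,y) = {s0,s1,s3,s4}; δ(s4,y) = {s3,s5}; δ(s5,y) = {s1,s3}.
Union: {s0,s1,s3,s4,s5}.
After y: {s0,s1,s3,s4,s5}.
δ(s0,x) = {s0,s4}; δ(s1,x) = ∅; δ(s3,x) = {s1}; δ(s4,x) = {s5}; δ(s5,x) = {s0,s2,s4,s5}.
Union: {s0,s1,s2,s4,s5}.
After x: {s0,s1,s2,s4,s5}.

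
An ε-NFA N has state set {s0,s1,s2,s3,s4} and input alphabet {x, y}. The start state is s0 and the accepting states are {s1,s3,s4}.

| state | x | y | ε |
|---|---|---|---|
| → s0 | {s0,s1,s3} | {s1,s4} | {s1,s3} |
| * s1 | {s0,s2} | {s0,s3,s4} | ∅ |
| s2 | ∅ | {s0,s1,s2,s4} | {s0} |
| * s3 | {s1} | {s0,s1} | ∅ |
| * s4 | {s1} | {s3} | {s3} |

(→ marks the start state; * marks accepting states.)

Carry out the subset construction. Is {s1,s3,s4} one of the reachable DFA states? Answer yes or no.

no

Start state of the DFA: {s0,s1,s3} (ε-closure of the NFA start).
{s0,s1,s3} --x--> {s0,s1,s2,s3}  [new]
{s0,s1,s3} --y--> {s0,s1,s3,s4}  [new]
{s0,s1,s2,s3} --x--> {s0,s1,s2,s3}  [seen]
{s0,s1,s2,s3} --y--> {s0,s1,s2,s3,s4}  [new]
{s0,s1,s3,s4} --x--> {s0,s1,s2,s3}  [seen]
{s0,s1,s3,s4} --y--> {s0,s1,s3,s4}  [seen]
{s0,s1,s2,s3,s4} --x--> {s0,s1,s2,s3}  [seen]
{s0,s1,s2,s3,s4} --y--> {s0,s1,s2,s3,s4}  [seen]
Reachable DFA states: {s0,s1,s3}, {s0,s1,s2,s3}, {s0,s1,s3,s4}, {s0,s1,s2,s3,s4}.
{s1,s3,s4} is not among them.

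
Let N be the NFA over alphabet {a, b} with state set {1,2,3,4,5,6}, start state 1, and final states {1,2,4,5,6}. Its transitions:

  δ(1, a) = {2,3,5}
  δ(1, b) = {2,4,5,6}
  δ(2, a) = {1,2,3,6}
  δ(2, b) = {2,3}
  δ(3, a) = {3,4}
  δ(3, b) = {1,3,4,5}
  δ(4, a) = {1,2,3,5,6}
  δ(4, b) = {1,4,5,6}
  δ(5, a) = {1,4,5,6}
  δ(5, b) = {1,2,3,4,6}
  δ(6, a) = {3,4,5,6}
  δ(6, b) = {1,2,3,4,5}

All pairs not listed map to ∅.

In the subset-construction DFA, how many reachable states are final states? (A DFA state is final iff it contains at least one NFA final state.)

4

Start state of the DFA: {1}.
{1} --a--> {2,3,5}  [new]
{1} --b--> {2,4,5,6}  [new]
{2,3,5} --a--> {1,2,3,4,5,6}  [new]
{2,3,5} --b--> {1,2,3,4,5,6}  [seen]
{2,4,5,6} --a--> {1,2,3,4,5,6}  [seen]
{2,4,5,6} --b--> {1,2,3,4,5,6}  [seen]
{1,2,3,4,5,6} --a--> {1,2,3,4,5,6}  [seen]
{1,2,3,4,5,6} --b--> {1,2,3,4,5,6}  [seen]
Reachable DFA states: {1}, {2,3,5}, {2,4,5,6}, {1,2,3,4,5,6}.
Accepting DFA states (contain an NFA accepting state): {1}, {2,3,5}, {2,4,5,6}, {1,2,3,4,5,6}.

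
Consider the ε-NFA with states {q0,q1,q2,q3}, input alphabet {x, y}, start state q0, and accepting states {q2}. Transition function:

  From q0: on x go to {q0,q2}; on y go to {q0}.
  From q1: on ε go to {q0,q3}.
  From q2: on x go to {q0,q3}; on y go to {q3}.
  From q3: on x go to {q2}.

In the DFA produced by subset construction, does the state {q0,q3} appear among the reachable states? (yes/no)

yes

Start state of the DFA: {q0} (ε-closure of the NFA start).
{q0} --x--> {q0,q2}  [new]
{q0} --y--> {q0}  [seen]
{q0,q2} --x--> {q0,q2,q3}  [new]
{q0,q2} --y--> {q0,q3}  [new]
{q0,q2,q3} --x--> {q0,q2,q3}  [seen]
{q0,q2,q3} --y--> {q0,q3}  [seen]
{q0,q3} --x--> {q0,q2}  [seen]
{q0,q3} --y--> {q0}  [seen]
Reachable DFA states: {q0}, {q0,q2}, {q0,q2,q3}, {q0,q3}.
{q0,q3} is among them.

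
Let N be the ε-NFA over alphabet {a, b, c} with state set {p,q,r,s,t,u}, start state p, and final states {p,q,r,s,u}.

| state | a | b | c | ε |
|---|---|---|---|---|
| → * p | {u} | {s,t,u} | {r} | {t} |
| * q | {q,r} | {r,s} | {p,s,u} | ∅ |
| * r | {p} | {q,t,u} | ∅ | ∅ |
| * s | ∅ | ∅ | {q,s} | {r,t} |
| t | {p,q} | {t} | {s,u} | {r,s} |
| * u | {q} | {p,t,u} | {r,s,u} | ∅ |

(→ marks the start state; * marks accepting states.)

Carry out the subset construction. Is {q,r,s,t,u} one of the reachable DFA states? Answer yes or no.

Start state of the DFA: {p,r,s,t} (ε-closure of the NFA start).
{p,r,s,t} --a--> {p,q,r,s,t,u}  [new]
{p,r,s,t} --b--> {q,r,s,t,u}  [new]
{p,r,s,t} --c--> {q,r,s,t,u}  [seen]
{p,q,r,s,t,u} --a--> {p,q,r,s,t,u}  [seen]
{p,q,r,s,t,u} --b--> {p,q,r,s,t,u}  [seen]
{p,q,r,s,t,u} --c--> {p,q,r,s,t,u}  [seen]
{q,r,s,t,u} --a--> {p,q,r,s,t}  [new]
{q,r,s,t,u} --b--> {p,q,r,s,t,u}  [seen]
{q,r,s,t,u} --c--> {p,q,r,s,t,u}  [seen]
{p,q,r,s,t} --a--> {p,q,r,s,t,u}  [seen]
{p,q,r,s,t} --b--> {q,r,s,t,u}  [seen]
{p,q,r,s,t} --c--> {p,q,r,s,t,u}  [seen]
Reachable DFA states: {p,r,s,t}, {p,q,r,s,t,u}, {q,r,s,t,u}, {p,q,r,s,t}.
{q,r,s,t,u} is among them.

yes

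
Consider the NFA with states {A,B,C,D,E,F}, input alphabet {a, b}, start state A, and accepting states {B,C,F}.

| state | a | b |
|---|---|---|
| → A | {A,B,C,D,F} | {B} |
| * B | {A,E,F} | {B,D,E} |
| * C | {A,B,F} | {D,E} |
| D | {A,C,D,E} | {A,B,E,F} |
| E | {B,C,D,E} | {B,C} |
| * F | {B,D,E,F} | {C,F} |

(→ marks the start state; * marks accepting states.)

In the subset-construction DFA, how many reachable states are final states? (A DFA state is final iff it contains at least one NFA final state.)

8

Start state of the DFA: {A}.
{A} --a--> {A,B,C,D,F}  [new]
{A} --b--> {B}  [new]
{A,B,C,D,F} --a--> {A,B,C,D,E,F}  [new]
{A,B,C,D,F} --b--> {A,B,C,D,E,F}  [seen]
{B} --a--> {A,E,F}  [new]
{B} --b--> {B,D,E}  [new]
{A,B,C,D,E,F} --a--> {A,B,C,D,E,F}  [seen]
{A,B,C,D,E,F} --b--> {A,B,C,D,E,F}  [seen]
{A,E,F} --a--> {A,B,C,D,E,F}  [seen]
{A,E,F} --b--> {B,C,F}  [new]
{B,D,E} --a--> {A,B,C,D,E,F}  [seen]
{B,D,E} --b--> {A,B,C,D,E,F}  [seen]
{B,C,F} --a--> {A,B,D,E,F}  [new]
{B,C,F} --b--> {B,C,D,E,F}  [new]
{A,B,D,E,F} --a--> {A,B,C,D,E,F}  [seen]
{A,B,D,E,F} --b--> {A,B,C,D,E,F}  [seen]
{B,C,D,E,F} --a--> {A,B,C,D,E,F}  [seen]
{B,C,D,E,F} --b--> {A,B,C,D,E,F}  [seen]
Reachable DFA states: {A}, {A,B,C,D,F}, {B}, {A,B,C,D,E,F}, {A,E,F}, {B,D,E}, {B,C,F}, {A,B,D,E,F}, {B,C,D,E,F}.
Accepting DFA states (contain an NFA accepting state): {A,B,C,D,F}, {B}, {A,B,C,D,E,F}, {A,E,F}, {B,D,E}, {B,C,F}, {A,B,D,E,F}, {B,C,D,E,F}.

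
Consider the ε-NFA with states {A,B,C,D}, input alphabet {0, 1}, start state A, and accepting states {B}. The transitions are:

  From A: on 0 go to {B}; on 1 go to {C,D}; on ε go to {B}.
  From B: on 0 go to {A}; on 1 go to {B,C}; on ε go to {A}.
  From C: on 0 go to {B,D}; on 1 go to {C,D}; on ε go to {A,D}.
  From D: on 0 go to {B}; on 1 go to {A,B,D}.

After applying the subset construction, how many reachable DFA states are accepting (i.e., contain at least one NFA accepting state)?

Start state of the DFA: {A,B} (ε-closure of the NFA start).
{A,B} --0--> {A,B}  [seen]
{A,B} --1--> {A,B,C,D}  [new]
{A,B,C,D} --0--> {A,B,D}  [new]
{A,B,C,D} --1--> {A,B,C,D}  [seen]
{A,B,D} --0--> {A,B}  [seen]
{A,B,D} --1--> {A,B,C,D}  [seen]
Reachable DFA states: {A,B}, {A,B,C,D}, {A,B,D}.
Accepting DFA states (contain an NFA accepting state): {A,B}, {A,B,C,D}, {A,B,D}.

3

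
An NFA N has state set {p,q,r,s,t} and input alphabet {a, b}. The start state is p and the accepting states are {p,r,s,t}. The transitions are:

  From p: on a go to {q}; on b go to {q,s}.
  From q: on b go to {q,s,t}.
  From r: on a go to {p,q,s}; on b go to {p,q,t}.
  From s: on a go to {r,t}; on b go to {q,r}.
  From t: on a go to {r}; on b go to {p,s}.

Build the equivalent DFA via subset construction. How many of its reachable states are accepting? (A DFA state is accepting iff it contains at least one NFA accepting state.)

9

Start state of the DFA: {p}.
{p} --a--> {q}  [new]
{p} --b--> {q,s}  [new]
{q} --a--> ∅  [new]
{q} --b--> {q,s,t}  [new]
{q,s} --a--> {r,t}  [new]
{q,s} --b--> {q,r,s,t}  [new]
∅ --a--> ∅  [seen]
∅ --b--> ∅  [seen]
{q,s,t} --a--> {r,t}  [seen]
{q,s,t} --b--> {p,q,r,s,t}  [new]
{r,t} --a--> {p,q,r,s}  [new]
{r,t} --b--> {p,q,s,t}  [new]
{q,r,s,t} --a--> {p,q,r,s,t}  [seen]
{q,r,s,t} --b--> {p,q,r,s,t}  [seen]
{p,q,r,s,t} --a--> {p,q,r,s,t}  [seen]
{p,q,r,s,t} --b--> {p,q,r,s,t}  [seen]
{p,q,r,s} --a--> {p,q,r,s,t}  [seen]
{p,q,r,s} --b--> {p,q,r,s,t}  [seen]
{p,q,s,t} --a--> {q,r,t}  [new]
{p,q,s,t} --b--> {p,q,r,s,t}  [seen]
{q,r,t} --a--> {p,q,r,s}  [seen]
{q,r,t} --b--> {p,q,s,t}  [seen]
Reachable DFA states: {p}, {q}, {q,s}, ∅, {q,s,t}, {r,t}, {q,r,s,t}, {p,q,r,s,t}, {p,q,r,s}, {p,q,s,t}, {q,r,t}.
Accepting DFA states (contain an NFA accepting state): {p}, {q,s}, {q,s,t}, {r,t}, {q,r,s,t}, {p,q,r,s,t}, {p,q,r,s}, {p,q,s,t}, {q,r,t}.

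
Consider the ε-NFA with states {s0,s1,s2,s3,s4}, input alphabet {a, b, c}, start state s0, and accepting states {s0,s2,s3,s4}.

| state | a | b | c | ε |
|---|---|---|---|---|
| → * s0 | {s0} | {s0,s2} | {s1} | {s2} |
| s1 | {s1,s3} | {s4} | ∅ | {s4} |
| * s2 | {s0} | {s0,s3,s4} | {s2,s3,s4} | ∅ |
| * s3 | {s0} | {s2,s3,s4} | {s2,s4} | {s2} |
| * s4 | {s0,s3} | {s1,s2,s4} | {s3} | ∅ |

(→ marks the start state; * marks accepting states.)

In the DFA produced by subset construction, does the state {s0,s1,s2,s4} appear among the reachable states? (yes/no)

Start state of the DFA: {s0,s2} (ε-closure of the NFA start).
{s0,s2} --a--> {s0,s2}  [seen]
{s0,s2} --b--> {s0,s2,s3,s4}  [new]
{s0,s2} --c--> {s1,s2,s3,s4}  [new]
{s0,s2,s3,s4} --a--> {s0,s2,s3}  [new]
{s0,s2,s3,s4} --b--> {s0,s1,s2,s3,s4}  [new]
{s0,s2,s3,s4} --c--> {s1,s2,s3,s4}  [seen]
{s1,s2,s3,s4} --a--> {s0,s1,s2,s3,s4}  [seen]
{s1,s2,s3,s4} --b--> {s0,s1,s2,s3,s4}  [seen]
{s1,s2,s3,s4} --c--> {s2,s3,s4}  [new]
{s0,s2,s3} --a--> {s0,s2}  [seen]
{s0,s2,s3} --b--> {s0,s2,s3,s4}  [seen]
{s0,s2,s3} --c--> {s1,s2,s3,s4}  [seen]
{s0,s1,s2,s3,s4} --a--> {s0,s1,s2,s3,s4}  [seen]
{s0,s1,s2,s3,s4} --b--> {s0,s1,s2,s3,s4}  [seen]
{s0,s1,s2,s3,s4} --c--> {s1,s2,s3,s4}  [seen]
{s2,s3,s4} --a--> {s0,s2,s3}  [seen]
{s2,s3,s4} --b--> {s0,s1,s2,s3,s4}  [seen]
{s2,s3,s4} --c--> {s2,s3,s4}  [seen]
Reachable DFA states: {s0,s2}, {s0,s2,s3,s4}, {s1,s2,s3,s4}, {s0,s2,s3}, {s0,s1,s2,s3,s4}, {s2,s3,s4}.
{s0,s1,s2,s4} is not among them.

no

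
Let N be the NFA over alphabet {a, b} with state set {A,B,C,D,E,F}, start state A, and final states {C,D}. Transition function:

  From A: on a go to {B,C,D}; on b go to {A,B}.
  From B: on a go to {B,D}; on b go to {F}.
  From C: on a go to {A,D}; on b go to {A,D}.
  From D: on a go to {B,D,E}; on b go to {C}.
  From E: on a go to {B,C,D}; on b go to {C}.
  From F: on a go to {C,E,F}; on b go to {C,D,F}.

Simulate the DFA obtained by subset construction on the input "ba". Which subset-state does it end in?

Start: {A}.
δ(A,b) = {A,B}.
Union: {A,B}.
After b: {A,B}.
δ(A,a) = {B,C,D}; δ(B,a) = {B,D}.
Union: {B,C,D}.
After a: {B,C,D}.

{B,C,D}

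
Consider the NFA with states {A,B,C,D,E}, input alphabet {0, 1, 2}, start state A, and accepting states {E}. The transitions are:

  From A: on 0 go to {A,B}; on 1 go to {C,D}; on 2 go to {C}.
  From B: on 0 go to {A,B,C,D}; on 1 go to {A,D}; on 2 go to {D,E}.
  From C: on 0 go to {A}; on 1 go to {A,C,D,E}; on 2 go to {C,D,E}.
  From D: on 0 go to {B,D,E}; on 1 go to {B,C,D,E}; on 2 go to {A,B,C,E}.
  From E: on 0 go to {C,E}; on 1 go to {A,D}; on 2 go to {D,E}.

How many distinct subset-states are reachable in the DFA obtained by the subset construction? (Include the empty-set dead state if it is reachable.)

Start state of the DFA: {A}.
{A} --0--> {A,B}  [new]
{A} --1--> {C,D}  [new]
{A} --2--> {C}  [new]
{A,B} --0--> {A,B,C,D}  [new]
{A,B} --1--> {A,C,D}  [new]
{A,B} --2--> {C,D,E}  [new]
{C,D} --0--> {A,B,D,E}  [new]
{C,D} --1--> {A,B,C,D,E}  [new]
{C,D} --2--> {A,B,C,D,E}  [seen]
{C} --0--> {A}  [seen]
{C} --1--> {A,C,D,E}  [new]
{C} --2--> {C,D,E}  [seen]
{A,B,C,D} --0--> {A,B,C,D,E}  [seen]
{A,B,C,D} --1--> {A,B,C,D,E}  [seen]
{A,B,C,D} --2--> {A,B,C,D,E}  [seen]
{A,C,D} --0--> {A,B,D,E}  [seen]
{A,C,D} --1--> {A,B,C,D,E}  [seen]
{A,C,D} --2--> {A,B,C,D,E}  [seen]
{C,D,E} --0--> {A,B,C,D,E}  [seen]
{C,D,E} --1--> {A,B,C,D,E}  [seen]
{C,D,E} --2--> {A,B,C,D,E}  [seen]
{A,B,D,E} --0--> {A,B,C,D,E}  [seen]
{A,B,D,E} --1--> {A,B,C,D,E}  [seen]
{A,B,D,E} --2--> {A,B,C,D,E}  [seen]
{A,B,C,D,E} --0--> {A,B,C,D,E}  [seen]
{A,B,C,D,E} --1--> {A,B,C,D,E}  [seen]
{A,B,C,D,E} --2--> {A,B,C,D,E}  [seen]
{A,C,D,E} --0--> {A,B,C,D,E}  [seen]
{A,C,D,E} --1--> {A,B,C,D,E}  [seen]
{A,C,D,E} --2--> {A,B,C,D,E}  [seen]
Reachable DFA states: {A}, {A,B}, {C,D}, {C}, {A,B,C,D}, {A,C,D}, {C,D,E}, {A,B,D,E}, {A,B,C,D,E}, {A,C,D,E}.

10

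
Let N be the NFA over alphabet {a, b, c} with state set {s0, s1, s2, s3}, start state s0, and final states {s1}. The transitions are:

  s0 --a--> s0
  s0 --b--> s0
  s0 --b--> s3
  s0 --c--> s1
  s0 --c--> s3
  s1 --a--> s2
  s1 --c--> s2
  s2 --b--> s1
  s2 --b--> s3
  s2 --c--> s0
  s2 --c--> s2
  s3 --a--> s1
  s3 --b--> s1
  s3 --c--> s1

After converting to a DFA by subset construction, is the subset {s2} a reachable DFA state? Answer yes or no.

yes

Start state of the DFA: {s0}.
{s0} --a--> {s0}  [seen]
{s0} --b--> {s0, s3}  [new]
{s0} --c--> {s1, s3}  [new]
{s0, s3} --a--> {s0, s1}  [new]
{s0, s3} --b--> {s0, s1, s3}  [new]
{s0, s3} --c--> {s1, s3}  [seen]
{s1, s3} --a--> {s1, s2}  [new]
{s1, s3} --b--> {s1}  [new]
{s1, s3} --c--> {s1, s2}  [seen]
{s0, s1} --a--> {s0, s2}  [new]
{s0, s1} --b--> {s0, s3}  [seen]
{s0, s1} --c--> {s1, s2, s3}  [new]
{s0, s1, s3} --a--> {s0, s1, s2}  [new]
{s0, s1, s3} --b--> {s0, s1, s3}  [seen]
{s0, s1, s3} --c--> {s1, s2, s3}  [seen]
{s1, s2} --a--> {s2}  [new]
{s1, s2} --b--> {s1, s3}  [seen]
{s1, s2} --c--> {s0, s2}  [seen]
{s1} --a--> {s2}  [seen]
{s1} --b--> ∅  [new]
{s1} --c--> {s2}  [seen]
{s0, s2} --a--> {s0}  [seen]
{s0, s2} --b--> {s0, s1, s3}  [seen]
{s0, s2} --c--> {s0, s1, s2, s3}  [new]
{s1, s2, s3} --a--> {s1, s2}  [seen]
{s1, s2, s3} --b--> {s1, s3}  [seen]
{s1, s2, s3} --c--> {s0, s1, s2}  [seen]
{s0, s1, s2} --a--> {s0, s2}  [seen]
{s0, s1, s2} --b--> {s0, s1, s3}  [seen]
{s0, s1, s2} --c--> {s0, s1, s2, s3}  [seen]
{s2} --a--> ∅  [seen]
{s2} --b--> {s1, s3}  [seen]
{s2} --c--> {s0, s2}  [seen]
∅ --a--> ∅  [seen]
∅ --b--> ∅  [seen]
∅ --c--> ∅  [seen]
{s0, s1, s2, s3} --a--> {s0, s1, s2}  [seen]
{s0, s1, s2, s3} --b--> {s0, s1, s3}  [seen]
{s0, s1, s2, s3} --c--> {s0, s1, s2, s3}  [seen]
Reachable DFA states: {s0}, {s0, s3}, {s1, s3}, {s0, s1}, {s0, s1, s3}, {s1, s2}, {s1}, {s0, s2}, {s1, s2, s3}, {s0, s1, s2}, {s2}, ∅, {s0, s1, s2, s3}.
{s2} is among them.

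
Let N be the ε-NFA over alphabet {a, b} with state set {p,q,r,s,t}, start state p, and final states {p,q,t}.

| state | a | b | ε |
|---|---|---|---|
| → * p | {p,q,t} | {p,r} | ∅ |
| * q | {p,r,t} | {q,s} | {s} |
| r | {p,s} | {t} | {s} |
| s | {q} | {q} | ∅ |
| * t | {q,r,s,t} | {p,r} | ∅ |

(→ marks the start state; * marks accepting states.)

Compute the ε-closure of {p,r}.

{p,r,s}

Begin with {p,r}.
r →ε {s}; add s.
ε-closure = {p,r,s}.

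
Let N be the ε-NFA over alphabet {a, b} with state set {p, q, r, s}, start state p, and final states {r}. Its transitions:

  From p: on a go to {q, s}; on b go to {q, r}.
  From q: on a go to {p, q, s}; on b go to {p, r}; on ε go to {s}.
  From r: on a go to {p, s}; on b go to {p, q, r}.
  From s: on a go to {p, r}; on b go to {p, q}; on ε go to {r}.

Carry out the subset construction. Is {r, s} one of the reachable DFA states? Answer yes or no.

Start state of the DFA: {p} (ε-closure of the NFA start).
{p} --a--> {q, r, s}  [new]
{p} --b--> {q, r, s}  [seen]
{q, r, s} --a--> {p, q, r, s}  [new]
{q, r, s} --b--> {p, q, r, s}  [seen]
{p, q, r, s} --a--> {p, q, r, s}  [seen]
{p, q, r, s} --b--> {p, q, r, s}  [seen]
Reachable DFA states: {p}, {q, r, s}, {p, q, r, s}.
{r, s} is not among them.

no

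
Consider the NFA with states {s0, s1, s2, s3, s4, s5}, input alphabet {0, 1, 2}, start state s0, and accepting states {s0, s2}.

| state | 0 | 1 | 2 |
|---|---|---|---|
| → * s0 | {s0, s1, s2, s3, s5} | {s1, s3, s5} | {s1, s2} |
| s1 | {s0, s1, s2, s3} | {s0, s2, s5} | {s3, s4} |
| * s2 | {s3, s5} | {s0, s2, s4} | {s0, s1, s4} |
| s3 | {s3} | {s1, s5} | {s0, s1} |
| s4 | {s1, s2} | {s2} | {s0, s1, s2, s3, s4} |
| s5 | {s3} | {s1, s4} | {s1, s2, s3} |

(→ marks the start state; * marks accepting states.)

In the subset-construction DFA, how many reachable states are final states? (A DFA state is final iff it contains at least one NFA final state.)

Start state of the DFA: {s0}.
{s0} --0--> {s0, s1, s2, s3, s5}  [new]
{s0} --1--> {s1, s3, s5}  [new]
{s0} --2--> {s1, s2}  [new]
{s0, s1, s2, s3, s5} --0--> {s0, s1, s2, s3, s5}  [seen]
{s0, s1, s2, s3, s5} --1--> {s0, s1, s2, s3, s4, s5}  [new]
{s0, s1, s2, s3, s5} --2--> {s0, s1, s2, s3, s4}  [new]
{s1, s3, s5} --0--> {s0, s1, s2, s3}  [new]
{s1, s3, s5} --1--> {s0, s1, s2, s4, s5}  [new]
{s1, s3, s5} --2--> {s0, s1, s2, s3, s4}  [seen]
{s1, s2} --0--> {s0, s1, s2, s3, s5}  [seen]
{s1, s2} --1--> {s0, s2, s4, s5}  [new]
{s1, s2} --2--> {s0, s1, s3, s4}  [new]
{s0, s1, s2, s3, s4, s5} --0--> {s0, s1, s2, s3, s5}  [seen]
{s0, s1, s2, s3, s4, s5} --1--> {s0, s1, s2, s3, s4, s5}  [seen]
{s0, s1, s2, s3, s4, s5} --2--> {s0, s1, s2, s3, s4}  [seen]
{s0, s1, s2, s3, s4} --0--> {s0, s1, s2, s3, s5}  [seen]
{s0, s1, s2, s3, s4} --1--> {s0, s1, s2, s3, s4, s5}  [seen]
{s0, s1, s2, s3, s4} --2--> {s0, s1, s2, s3, s4}  [seen]
{s0, s1, s2, s3} --0--> {s0, s1, s2, s3, s5}  [seen]
{s0, s1, s2, s3} --1--> {s0, s1, s2, s3, s4, s5}  [seen]
{s0, s1, s2, s3} --2--> {s0, s1, s2, s3, s4}  [seen]
{s0, s1, s2, s4, s5} --0--> {s0, s1, s2, s3, s5}  [seen]
{s0, s1, s2, s4, s5} --1--> {s0, s1, s2, s3, s4, s5}  [seen]
{s0, s1, s2, s4, s5} --2--> {s0, s1, s2, s3, s4}  [seen]
{s0, s2, s4, s5} --0--> {s0, s1, s2, s3, s5}  [seen]
{s0, s2, s4, s5} --1--> {s0, s1, s2, s3, s4, s5}  [seen]
{s0, s2, s4, s5} --2--> {s0, s1, s2, s3, s4}  [seen]
{s0, s1, s3, s4} --0--> {s0, s1, s2, s3, s5}  [seen]
{s0, s1, s3, s4} --1--> {s0, s1, s2, s3, s5}  [seen]
{s0, s1, s3, s4} --2--> {s0, s1, s2, s3, s4}  [seen]
Reachable DFA states: {s0}, {s0, s1, s2, s3, s5}, {s1, s3, s5}, {s1, s2}, {s0, s1, s2, s3, s4, s5}, {s0, s1, s2, s3, s4}, {s0, s1, s2, s3}, {s0, s1, s2, s4, s5}, {s0, s2, s4, s5}, {s0, s1, s3, s4}.
Accepting DFA states (contain an NFA accepting state): {s0}, {s0, s1, s2, s3, s5}, {s1, s2}, {s0, s1, s2, s3, s4, s5}, {s0, s1, s2, s3, s4}, {s0, s1, s2, s3}, {s0, s1, s2, s4, s5}, {s0, s2, s4, s5}, {s0, s1, s3, s4}.

9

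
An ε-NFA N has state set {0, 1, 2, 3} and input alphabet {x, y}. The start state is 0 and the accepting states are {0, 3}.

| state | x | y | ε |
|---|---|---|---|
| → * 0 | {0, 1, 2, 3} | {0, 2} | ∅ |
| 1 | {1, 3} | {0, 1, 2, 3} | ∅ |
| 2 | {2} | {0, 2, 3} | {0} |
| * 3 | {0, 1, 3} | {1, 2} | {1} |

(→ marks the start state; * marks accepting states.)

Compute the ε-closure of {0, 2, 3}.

Begin with {0, 2, 3}.
3 →ε {1}; add 1.
ε-closure = {0, 1, 2, 3}.

{0, 1, 2, 3}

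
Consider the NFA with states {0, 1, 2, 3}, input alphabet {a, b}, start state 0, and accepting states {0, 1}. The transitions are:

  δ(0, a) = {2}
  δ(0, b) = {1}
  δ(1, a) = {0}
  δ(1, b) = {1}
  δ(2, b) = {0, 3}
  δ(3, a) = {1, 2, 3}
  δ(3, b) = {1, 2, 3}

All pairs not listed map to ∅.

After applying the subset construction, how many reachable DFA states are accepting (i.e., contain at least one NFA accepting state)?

5

Start state of the DFA: {0}.
{0} --a--> {2}  [new]
{0} --b--> {1}  [new]
{2} --a--> ∅  [new]
{2} --b--> {0, 3}  [new]
{1} --a--> {0}  [seen]
{1} --b--> {1}  [seen]
∅ --a--> ∅  [seen]
∅ --b--> ∅  [seen]
{0, 3} --a--> {1, 2, 3}  [new]
{0, 3} --b--> {1, 2, 3}  [seen]
{1, 2, 3} --a--> {0, 1, 2, 3}  [new]
{1, 2, 3} --b--> {0, 1, 2, 3}  [seen]
{0, 1, 2, 3} --a--> {0, 1, 2, 3}  [seen]
{0, 1, 2, 3} --b--> {0, 1, 2, 3}  [seen]
Reachable DFA states: {0}, {2}, {1}, ∅, {0, 3}, {1, 2, 3}, {0, 1, 2, 3}.
Accepting DFA states (contain an NFA accepting state): {0}, {1}, {0, 3}, {1, 2, 3}, {0, 1, 2, 3}.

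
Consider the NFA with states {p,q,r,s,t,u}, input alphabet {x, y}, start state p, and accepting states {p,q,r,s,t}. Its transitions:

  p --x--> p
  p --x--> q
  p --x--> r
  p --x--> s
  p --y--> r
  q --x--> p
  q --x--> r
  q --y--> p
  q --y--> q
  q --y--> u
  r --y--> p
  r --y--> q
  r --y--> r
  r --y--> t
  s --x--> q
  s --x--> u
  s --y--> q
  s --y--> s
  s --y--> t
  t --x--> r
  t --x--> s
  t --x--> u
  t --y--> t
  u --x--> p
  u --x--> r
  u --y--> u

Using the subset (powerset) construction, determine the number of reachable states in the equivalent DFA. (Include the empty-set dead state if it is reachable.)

8

Start state of the DFA: {p}.
{p} --x--> {p,q,r,s}  [new]
{p} --y--> {r}  [new]
{p,q,r,s} --x--> {p,q,r,s,u}  [new]
{p,q,r,s} --y--> {p,q,r,s,t,u}  [new]
{r} --x--> ∅  [new]
{r} --y--> {p,q,r,t}  [new]
{p,q,r,s,u} --x--> {p,q,r,s,u}  [seen]
{p,q,r,s,u} --y--> {p,q,r,s,t,u}  [seen]
{p,q,r,s,t,u} --x--> {p,q,r,s,u}  [seen]
{p,q,r,s,t,u} --y--> {p,q,r,s,t,u}  [seen]
∅ --x--> ∅  [seen]
∅ --y--> ∅  [seen]
{p,q,r,t} --x--> {p,q,r,s,u}  [seen]
{p,q,r,t} --y--> {p,q,r,t,u}  [new]
{p,q,r,t,u} --x--> {p,q,r,s,u}  [seen]
{p,q,r,t,u} --y--> {p,q,r,t,u}  [seen]
Reachable DFA states: {p}, {p,q,r,s}, {r}, {p,q,r,s,u}, {p,q,r,s,t,u}, ∅, {p,q,r,t}, {p,q,r,t,u}.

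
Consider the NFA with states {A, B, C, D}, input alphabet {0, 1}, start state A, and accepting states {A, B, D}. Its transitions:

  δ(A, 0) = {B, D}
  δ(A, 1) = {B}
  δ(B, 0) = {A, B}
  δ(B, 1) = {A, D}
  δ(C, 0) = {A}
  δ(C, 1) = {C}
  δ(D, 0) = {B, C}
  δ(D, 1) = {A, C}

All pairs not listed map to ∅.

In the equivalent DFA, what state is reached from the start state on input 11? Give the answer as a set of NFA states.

Start: {A}.
δ(A,1) = {B}.
Union: {B}.
After 1: {B}.
δ(B,1) = {A, D}.
Union: {A, D}.
After 1: {A, D}.

{A, D}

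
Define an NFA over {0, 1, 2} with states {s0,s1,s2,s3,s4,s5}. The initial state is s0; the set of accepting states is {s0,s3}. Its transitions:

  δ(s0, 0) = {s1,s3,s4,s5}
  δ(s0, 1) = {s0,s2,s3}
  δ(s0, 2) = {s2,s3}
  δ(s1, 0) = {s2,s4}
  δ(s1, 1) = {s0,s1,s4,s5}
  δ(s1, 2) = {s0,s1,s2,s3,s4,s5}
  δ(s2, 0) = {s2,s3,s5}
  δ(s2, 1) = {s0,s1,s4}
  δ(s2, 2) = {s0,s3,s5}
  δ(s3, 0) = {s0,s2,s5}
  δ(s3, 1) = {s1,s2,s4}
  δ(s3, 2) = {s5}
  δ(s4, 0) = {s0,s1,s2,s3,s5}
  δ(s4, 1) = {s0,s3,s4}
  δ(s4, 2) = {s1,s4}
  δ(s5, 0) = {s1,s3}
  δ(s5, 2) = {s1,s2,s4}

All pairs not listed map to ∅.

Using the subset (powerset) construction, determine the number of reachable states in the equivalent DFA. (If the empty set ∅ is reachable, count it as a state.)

10

Start state of the DFA: {s0}.
{s0} --0--> {s1,s3,s4,s5}  [new]
{s0} --1--> {s0,s2,s3}  [new]
{s0} --2--> {s2,s3}  [new]
{s1,s3,s4,s5} --0--> {s0,s1,s2,s3,s4,s5}  [new]
{s1,s3,s4,s5} --1--> {s0,s1,s2,s3,s4,s5}  [seen]
{s1,s3,s4,s5} --2--> {s0,s1,s2,s3,s4,s5}  [seen]
{s0,s2,s3} --0--> {s0,s1,s2,s3,s4,s5}  [seen]
{s0,s2,s3} --1--> {s0,s1,s2,s3,s4}  [new]
{s0,s2,s3} --2--> {s0,s2,s3,s5}  [new]
{s2,s3} --0--> {s0,s2,s3,s5}  [seen]
{s2,s3} --1--> {s0,s1,s2,s4}  [new]
{s2,s3} --2--> {s0,s3,s5}  [new]
{s0,s1,s2,s3,s4,s5} --0--> {s0,s1,s2,s3,s4,s5}  [seen]
{s0,s1,s2,s3,s4,s5} --1--> {s0,s1,s2,s3,s4,s5}  [seen]
{s0,s1,s2,s3,s4,s5} --2--> {s0,s1,s2,s3,s4,s5}  [seen]
{s0,s1,s2,s3,s4} --0--> {s0,s1,s2,s3,s4,s5}  [seen]
{s0,s1,s2,s3,s4} --1--> {s0,s1,s2,s3,s4,s5}  [seen]
{s0,s1,s2,s3,s4} --2--> {s0,s1,s2,s3,s4,s5}  [seen]
{s0,s2,s3,s5} --0--> {s0,s1,s2,s3,s4,s5}  [seen]
{s0,s2,s3,s5} --1--> {s0,s1,s2,s3,s4}  [seen]
{s0,s2,s3,s5} --2--> {s0,s1,s2,s3,s4,s5}  [seen]
{s0,s1,s2,s4} --0--> {s0,s1,s2,s3,s4,s5}  [seen]
{s0,s1,s2,s4} --1--> {s0,s1,s2,s3,s4,s5}  [seen]
{s0,s1,s2,s4} --2--> {s0,s1,s2,s3,s4,s5}  [seen]
{s0,s3,s5} --0--> {s0,s1,s2,s3,s4,s5}  [seen]
{s0,s3,s5} --1--> {s0,s1,s2,s3,s4}  [seen]
{s0,s3,s5} --2--> {s1,s2,s3,s4,s5}  [new]
{s1,s2,s3,s4,s5} --0--> {s0,s1,s2,s3,s4,s5}  [seen]
{s1,s2,s3,s4,s5} --1--> {s0,s1,s2,s3,s4,s5}  [seen]
{s1,s2,s3,s4,s5} --2--> {s0,s1,s2,s3,s4,s5}  [seen]
Reachable DFA states: {s0}, {s1,s3,s4,s5}, {s0,s2,s3}, {s2,s3}, {s0,s1,s2,s3,s4,s5}, {s0,s1,s2,s3,s4}, {s0,s2,s3,s5}, {s0,s1,s2,s4}, {s0,s3,s5}, {s1,s2,s3,s4,s5}.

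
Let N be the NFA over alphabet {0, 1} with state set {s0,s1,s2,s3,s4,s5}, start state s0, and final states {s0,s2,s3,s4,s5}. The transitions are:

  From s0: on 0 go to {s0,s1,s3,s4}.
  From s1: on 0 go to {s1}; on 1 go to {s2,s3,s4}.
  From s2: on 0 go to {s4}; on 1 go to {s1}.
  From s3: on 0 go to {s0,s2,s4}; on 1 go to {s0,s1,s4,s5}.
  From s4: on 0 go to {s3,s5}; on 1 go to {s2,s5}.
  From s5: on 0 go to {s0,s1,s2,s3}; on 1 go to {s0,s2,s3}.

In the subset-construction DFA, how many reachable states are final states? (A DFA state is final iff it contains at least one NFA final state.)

3

Start state of the DFA: {s0}.
{s0} --0--> {s0,s1,s3,s4}  [new]
{s0} --1--> ∅  [new]
{s0,s1,s3,s4} --0--> {s0,s1,s2,s3,s4,s5}  [new]
{s0,s1,s3,s4} --1--> {s0,s1,s2,s3,s4,s5}  [seen]
∅ --0--> ∅  [seen]
∅ --1--> ∅  [seen]
{s0,s1,s2,s3,s4,s5} --0--> {s0,s1,s2,s3,s4,s5}  [seen]
{s0,s1,s2,s3,s4,s5} --1--> {s0,s1,s2,s3,s4,s5}  [seen]
Reachable DFA states: {s0}, {s0,s1,s3,s4}, ∅, {s0,s1,s2,s3,s4,s5}.
Accepting DFA states (contain an NFA accepting state): {s0}, {s0,s1,s3,s4}, {s0,s1,s2,s3,s4,s5}.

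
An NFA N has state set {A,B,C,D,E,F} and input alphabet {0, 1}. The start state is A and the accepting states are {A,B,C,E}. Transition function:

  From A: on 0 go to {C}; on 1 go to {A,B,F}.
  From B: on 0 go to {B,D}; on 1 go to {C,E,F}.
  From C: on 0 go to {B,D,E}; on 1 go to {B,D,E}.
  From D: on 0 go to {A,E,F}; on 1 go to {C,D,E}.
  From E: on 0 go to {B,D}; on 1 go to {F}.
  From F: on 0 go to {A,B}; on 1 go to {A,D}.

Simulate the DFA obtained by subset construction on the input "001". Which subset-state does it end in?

{C,D,E,F}

Start: {A}.
δ(A,0) = {C}.
Union: {C}.
After 0: {C}.
δ(C,0) = {B,D,E}.
Union: {B,D,E}.
After 0: {B,D,E}.
δ(B,1) = {C,E,F}; δ(D,1) = {C,D,E}; δ(E,1) = {F}.
Union: {C,D,E,F}.
After 1: {C,D,E,F}.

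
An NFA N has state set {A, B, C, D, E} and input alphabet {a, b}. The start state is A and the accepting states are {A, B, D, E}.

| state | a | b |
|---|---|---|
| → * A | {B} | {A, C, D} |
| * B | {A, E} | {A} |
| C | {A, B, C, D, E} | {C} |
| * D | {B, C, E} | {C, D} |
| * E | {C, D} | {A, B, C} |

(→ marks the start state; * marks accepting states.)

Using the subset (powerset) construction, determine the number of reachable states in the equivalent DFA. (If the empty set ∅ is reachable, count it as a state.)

7

Start state of the DFA: {A}.
{A} --a--> {B}  [new]
{A} --b--> {A, C, D}  [new]
{B} --a--> {A, E}  [new]
{B} --b--> {A}  [seen]
{A, C, D} --a--> {A, B, C, D, E}  [new]
{A, C, D} --b--> {A, C, D}  [seen]
{A, E} --a--> {B, C, D}  [new]
{A, E} --b--> {A, B, C, D}  [new]
{A, B, C, D, E} --a--> {A, B, C, D, E}  [seen]
{A, B, C, D, E} --b--> {A, B, C, D}  [seen]
{B, C, D} --a--> {A, B, C, D, E}  [seen]
{B, C, D} --b--> {A, C, D}  [seen]
{A, B, C, D} --a--> {A, B, C, D, E}  [seen]
{A, B, C, D} --b--> {A, C, D}  [seen]
Reachable DFA states: {A}, {B}, {A, C, D}, {A, E}, {A, B, C, D, E}, {B, C, D}, {A, B, C, D}.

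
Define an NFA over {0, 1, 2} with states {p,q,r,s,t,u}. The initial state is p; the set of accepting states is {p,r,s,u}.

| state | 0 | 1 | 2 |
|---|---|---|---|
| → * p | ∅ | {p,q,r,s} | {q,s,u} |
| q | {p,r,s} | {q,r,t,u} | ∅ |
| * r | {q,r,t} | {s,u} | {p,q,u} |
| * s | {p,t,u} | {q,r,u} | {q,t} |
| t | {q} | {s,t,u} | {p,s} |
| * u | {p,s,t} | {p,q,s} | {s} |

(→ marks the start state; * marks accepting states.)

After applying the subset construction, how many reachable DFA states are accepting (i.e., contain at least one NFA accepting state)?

Start state of the DFA: {p}.
{p} --0--> ∅  [new]
{p} --1--> {p,q,r,s}  [new]
{p} --2--> {q,s,u}  [new]
∅ --0--> ∅  [seen]
∅ --1--> ∅  [seen]
∅ --2--> ∅  [seen]
{p,q,r,s} --0--> {p,q,r,s,t,u}  [new]
{p,q,r,s} --1--> {p,q,r,s,t,u}  [seen]
{p,q,r,s} --2--> {p,q,s,t,u}  [new]
{q,s,u} --0--> {p,r,s,t,u}  [new]
{q,s,u} --1--> {p,q,r,s,t,u}  [seen]
{q,s,u} --2--> {q,s,t}  [new]
{p,q,r,s,t,u} --0--> {p,q,r,s,t,u}  [seen]
{p,q,r,s,t,u} --1--> {p,q,r,s,t,u}  [seen]
{p,q,r,s,t,u} --2--> {p,q,s,t,u}  [seen]
{p,q,s,t,u} --0--> {p,q,r,s,t,u}  [seen]
{p,q,s,t,u} --1--> {p,q,r,s,t,u}  [seen]
{p,q,s,t,u} --2--> {p,q,s,t,u}  [seen]
{p,r,s,t,u} --0--> {p,q,r,s,t,u}  [seen]
{p,r,s,t,u} --1--> {p,q,r,s,t,u}  [seen]
{p,r,s,t,u} --2--> {p,q,s,t,u}  [seen]
{q,s,t} --0--> {p,q,r,s,t,u}  [seen]
{q,s,t} --1--> {q,r,s,t,u}  [new]
{q,s,t} --2--> {p,q,s,t}  [new]
{q,r,s,t,u} --0--> {p,q,r,s,t,u}  [seen]
{q,r,s,t,u} --1--> {p,q,r,s,t,u}  [seen]
{q,r,s,t,u} --2--> {p,q,s,t,u}  [seen]
{p,q,s,t} --0--> {p,q,r,s,t,u}  [seen]
{p,q,s,t} --1--> {p,q,r,s,t,u}  [seen]
{p,q,s,t} --2--> {p,q,s,t,u}  [seen]
Reachable DFA states: {p}, ∅, {p,q,r,s}, {q,s,u}, {p,q,r,s,t,u}, {p,q,s,t,u}, {p,r,s,t,u}, {q,s,t}, {q,r,s,t,u}, {p,q,s,t}.
Accepting DFA states (contain an NFA accepting state): {p}, {p,q,r,s}, {q,s,u}, {p,q,r,s,t,u}, {p,q,s,t,u}, {p,r,s,t,u}, {q,s,t}, {q,r,s,t,u}, {p,q,s,t}.

9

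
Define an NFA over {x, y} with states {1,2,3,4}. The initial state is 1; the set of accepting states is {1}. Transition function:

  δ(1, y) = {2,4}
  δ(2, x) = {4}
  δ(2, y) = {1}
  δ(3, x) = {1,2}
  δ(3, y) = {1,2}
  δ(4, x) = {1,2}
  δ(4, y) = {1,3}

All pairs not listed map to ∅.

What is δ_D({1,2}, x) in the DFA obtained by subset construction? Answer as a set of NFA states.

δ(1,x) = ∅; δ(2,x) = {4}.
Union: {4}.

{4}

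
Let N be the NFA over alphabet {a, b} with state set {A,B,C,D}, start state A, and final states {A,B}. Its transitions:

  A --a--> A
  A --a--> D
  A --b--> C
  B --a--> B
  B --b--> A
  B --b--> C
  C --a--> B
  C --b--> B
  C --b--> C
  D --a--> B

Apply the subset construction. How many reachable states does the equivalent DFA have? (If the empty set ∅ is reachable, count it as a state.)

Start state of the DFA: {A}.
{A} --a--> {A,D}  [new]
{A} --b--> {C}  [new]
{A,D} --a--> {A,B,D}  [new]
{A,D} --b--> {C}  [seen]
{C} --a--> {B}  [new]
{C} --b--> {B,C}  [new]
{A,B,D} --a--> {A,B,D}  [seen]
{A,B,D} --b--> {A,C}  [new]
{B} --a--> {B}  [seen]
{B} --b--> {A,C}  [seen]
{B,C} --a--> {B}  [seen]
{B,C} --b--> {A,B,C}  [new]
{A,C} --a--> {A,B,D}  [seen]
{A,C} --b--> {B,C}  [seen]
{A,B,C} --a--> {A,B,D}  [seen]
{A,B,C} --b--> {A,B,C}  [seen]
Reachable DFA states: {A}, {A,D}, {C}, {A,B,D}, {B}, {B,C}, {A,C}, {A,B,C}.

8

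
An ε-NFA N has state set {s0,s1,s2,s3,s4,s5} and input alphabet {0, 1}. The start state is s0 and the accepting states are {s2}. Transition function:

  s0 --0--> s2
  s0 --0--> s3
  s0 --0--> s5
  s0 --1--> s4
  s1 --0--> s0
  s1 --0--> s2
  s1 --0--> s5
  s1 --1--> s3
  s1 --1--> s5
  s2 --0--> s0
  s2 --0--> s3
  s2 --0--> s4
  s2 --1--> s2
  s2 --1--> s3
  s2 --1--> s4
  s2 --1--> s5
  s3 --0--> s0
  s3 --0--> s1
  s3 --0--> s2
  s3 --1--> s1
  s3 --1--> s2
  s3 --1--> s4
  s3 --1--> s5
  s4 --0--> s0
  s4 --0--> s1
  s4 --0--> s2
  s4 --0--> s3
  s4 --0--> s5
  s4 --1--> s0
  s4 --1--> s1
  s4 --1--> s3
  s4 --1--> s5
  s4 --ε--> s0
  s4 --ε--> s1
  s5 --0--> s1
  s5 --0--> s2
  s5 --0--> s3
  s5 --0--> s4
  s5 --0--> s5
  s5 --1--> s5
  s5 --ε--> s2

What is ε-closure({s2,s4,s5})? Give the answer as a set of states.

{s0,s1,s2,s4,s5}

Begin with {s2,s4,s5}.
s4 →ε {s0,s1}; add s0, s1.
ε-closure = {s0,s1,s2,s4,s5}.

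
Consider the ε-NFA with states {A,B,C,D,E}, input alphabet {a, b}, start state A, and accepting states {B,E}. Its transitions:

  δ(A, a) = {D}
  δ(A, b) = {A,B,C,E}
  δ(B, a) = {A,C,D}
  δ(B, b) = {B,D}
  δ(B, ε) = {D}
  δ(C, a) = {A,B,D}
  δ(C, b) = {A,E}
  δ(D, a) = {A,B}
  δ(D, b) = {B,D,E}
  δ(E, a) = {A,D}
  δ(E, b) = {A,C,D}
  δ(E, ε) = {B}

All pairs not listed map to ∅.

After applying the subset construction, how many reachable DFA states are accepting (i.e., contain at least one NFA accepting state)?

Start state of the DFA: {A} (ε-closure of the NFA start).
{A} --a--> {D}  [new]
{A} --b--> {A,B,C,D,E}  [new]
{D} --a--> {A,B,D}  [new]
{D} --b--> {B,D,E}  [new]
{A,B,C,D,E} --a--> {A,B,C,D}  [new]
{A,B,C,D,E} --b--> {A,B,C,D,E}  [seen]
{A,B,D} --a--> {A,B,C,D}  [seen]
{A,B,D} --b--> {A,B,C,D,E}  [seen]
{B,D,E} --a--> {A,B,C,D}  [seen]
{B,D,E} --b--> {A,B,C,D,E}  [seen]
{A,B,C,D} --a--> {A,B,C,D}  [seen]
{A,B,C,D} --b--> {A,B,C,D,E}  [seen]
Reachable DFA states: {A}, {D}, {A,B,C,D,E}, {A,B,D}, {B,D,E}, {A,B,C,D}.
Accepting DFA states (contain an NFA accepting state): {A,B,C,D,E}, {A,B,D}, {B,D,E}, {A,B,C,D}.

4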